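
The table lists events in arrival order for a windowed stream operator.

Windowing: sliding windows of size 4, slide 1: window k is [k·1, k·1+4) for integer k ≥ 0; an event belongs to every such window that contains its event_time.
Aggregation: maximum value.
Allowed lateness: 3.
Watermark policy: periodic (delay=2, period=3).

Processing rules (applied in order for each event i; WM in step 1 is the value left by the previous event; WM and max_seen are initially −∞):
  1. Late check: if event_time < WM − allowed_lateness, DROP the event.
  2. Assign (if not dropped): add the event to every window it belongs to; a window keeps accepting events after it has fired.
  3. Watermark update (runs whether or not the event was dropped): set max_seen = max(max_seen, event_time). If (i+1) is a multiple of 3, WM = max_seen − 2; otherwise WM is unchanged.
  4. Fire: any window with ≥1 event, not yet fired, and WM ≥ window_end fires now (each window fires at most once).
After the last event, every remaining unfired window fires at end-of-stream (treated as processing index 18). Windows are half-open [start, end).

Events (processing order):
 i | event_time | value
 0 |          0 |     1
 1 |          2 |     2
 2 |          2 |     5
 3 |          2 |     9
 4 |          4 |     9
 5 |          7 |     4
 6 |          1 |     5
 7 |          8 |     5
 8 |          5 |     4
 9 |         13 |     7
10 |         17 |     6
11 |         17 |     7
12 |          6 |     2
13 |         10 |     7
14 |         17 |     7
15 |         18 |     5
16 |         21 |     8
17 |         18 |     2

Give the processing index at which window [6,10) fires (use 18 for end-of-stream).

i=0 t=0 v=1: → [0,4); WM=−∞
i=1 t=2 v=2: → [2,6),[1,5),[0,4); WM=−∞
i=2 t=2 v=5: → [2,6),[1,5),[0,4); WM=0
i=3 t=2 v=9: → [2,6),[1,5),[0,4); WM=0
i=4 t=4 v=9: → [4,8),[3,7),[2,6),[1,5); WM=0
i=5 t=7 v=4: → [7,11),[6,10),[5,9),[4,8); WM=5; [0,4) fires=9 [1,5) fires=9
i=6 t=1 v=5: DROP (t<5-3); WM=5
i=7 t=8 v=5: → [8,12),[7,11),[6,10),[5,9); WM=5
i=8 t=5 v=4: → [5,9),[4,8),[3,7),[2,6); WM=6; [2,6) fires=9
i=9 t=13 v=7: → [13,17),[12,16),[11,15),[10,14); WM=6
i=10 t=17 v=6: → [17,21),[16,20),[15,19),[14,18); WM=6
i=11 t=17 v=7: → [17,21),[16,20),[15,19),[14,18); WM=15; [3,7) fires=9 [4,8) fires=9 [5,9) fires=5 [6,10) fires=5 [7,11) fires=5 [8,12) fires=5 [10,14) fires=7 [11,15) fires=7
i=12 t=6 v=2: DROP (t<15-3); WM=15
i=13 t=10 v=7: DROP (t<15-3); WM=15
i=14 t=17 v=7: → [17,21),[16,20),[15,19),[14,18); WM=15
i=15 t=18 v=5: → [18,22),[17,21),[16,20),[15,19); WM=15
i=16 t=21 v=8: → [21,25),[20,24),[19,23),[18,22); WM=15
i=17 t=18 v=2: → [18,22),[17,21),[16,20),[15,19); WM=19; [12,16) fires=7 [13,17) fires=7 [14,18) fires=7 [15,19) fires=7

11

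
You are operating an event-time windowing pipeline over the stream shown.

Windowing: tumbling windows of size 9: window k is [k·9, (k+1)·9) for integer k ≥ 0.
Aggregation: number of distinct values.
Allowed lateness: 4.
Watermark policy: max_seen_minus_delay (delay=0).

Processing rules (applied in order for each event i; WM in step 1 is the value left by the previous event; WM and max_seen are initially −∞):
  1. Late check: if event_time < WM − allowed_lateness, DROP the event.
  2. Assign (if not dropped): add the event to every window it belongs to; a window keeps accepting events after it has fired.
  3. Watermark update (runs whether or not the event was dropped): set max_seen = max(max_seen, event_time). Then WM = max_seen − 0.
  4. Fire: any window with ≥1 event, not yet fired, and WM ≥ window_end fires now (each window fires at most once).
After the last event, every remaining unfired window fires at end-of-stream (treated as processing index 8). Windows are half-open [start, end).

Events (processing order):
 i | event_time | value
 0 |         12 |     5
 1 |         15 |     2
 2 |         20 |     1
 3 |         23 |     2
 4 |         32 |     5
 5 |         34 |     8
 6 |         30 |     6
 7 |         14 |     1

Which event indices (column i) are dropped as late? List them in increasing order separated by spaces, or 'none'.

7

i=0 t=12 v=5: → [9,18); WM=12
i=1 t=15 v=2: → [9,18); WM=15
i=2 t=20 v=1: → [18,27); WM=20; [9,18) fires=2
i=3 t=23 v=2: → [18,27); WM=23
i=4 t=32 v=5: → [27,36); WM=32; [18,27) fires=2
i=5 t=34 v=8: → [27,36); WM=34
i=6 t=30 v=6: → [27,36); WM=34
i=7 t=14 v=1: DROP (t<34-4); WM=34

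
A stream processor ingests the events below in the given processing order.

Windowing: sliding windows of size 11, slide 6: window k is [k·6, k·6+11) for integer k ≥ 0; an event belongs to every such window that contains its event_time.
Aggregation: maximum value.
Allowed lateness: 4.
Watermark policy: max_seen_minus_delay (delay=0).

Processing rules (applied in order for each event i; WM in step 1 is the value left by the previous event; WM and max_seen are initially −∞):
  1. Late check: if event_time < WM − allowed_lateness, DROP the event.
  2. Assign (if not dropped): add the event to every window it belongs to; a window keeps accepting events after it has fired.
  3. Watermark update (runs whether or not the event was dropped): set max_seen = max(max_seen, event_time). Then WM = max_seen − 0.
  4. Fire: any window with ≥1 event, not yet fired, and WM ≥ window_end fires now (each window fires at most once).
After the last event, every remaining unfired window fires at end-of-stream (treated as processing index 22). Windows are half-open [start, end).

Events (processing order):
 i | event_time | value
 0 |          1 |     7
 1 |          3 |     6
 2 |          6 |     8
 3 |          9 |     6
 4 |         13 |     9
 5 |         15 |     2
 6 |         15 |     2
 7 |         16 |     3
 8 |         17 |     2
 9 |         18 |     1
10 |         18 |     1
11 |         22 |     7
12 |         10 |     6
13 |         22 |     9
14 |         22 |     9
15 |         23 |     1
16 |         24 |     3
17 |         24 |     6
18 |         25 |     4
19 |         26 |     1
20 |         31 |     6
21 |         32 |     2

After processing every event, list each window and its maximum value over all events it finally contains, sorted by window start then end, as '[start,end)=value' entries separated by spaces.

[0,11)=8 [6,17)=9 [12,23)=9 [18,29)=9 [24,35)=6 [30,41)=6

i=0 t=1 v=7: → [0,11); WM=1
i=1 t=3 v=6: → [0,11); WM=3
i=2 t=6 v=8: → [6,17),[0,11); WM=6
i=3 t=9 v=6: → [6,17),[0,11); WM=9
i=4 t=13 v=9: → [12,23),[6,17); WM=13; [0,11) fires=8
i=5 t=15 v=2: → [12,23),[6,17); WM=15
i=6 t=15 v=2: → [12,23),[6,17); WM=15
i=7 t=16 v=3: → [12,23),[6,17); WM=16
i=8 t=17 v=2: → [12,23); WM=17; [6,17) fires=9
i=9 t=18 v=1: → [18,29),[12,23); WM=18
i=10 t=18 v=1: → [18,29),[12,23); WM=18
i=11 t=22 v=7: → [18,29),[12,23); WM=22
i=12 t=10 v=6: DROP (t<22-4); WM=22
i=13 t=22 v=9: → [18,29),[12,23); WM=22
i=14 t=22 v=9: → [18,29),[12,23); WM=22
i=15 t=23 v=1: → [18,29); WM=23; [12,23) fires=9
i=16 t=24 v=3: → [24,35),[18,29); WM=24
i=17 t=24 v=6: → [24,35),[18,29); WM=24
i=18 t=25 v=4: → [24,35),[18,29); WM=25
i=19 t=26 v=1: → [24,35),[18,29); WM=26
i=20 t=31 v=6: → [30,41),[24,35); WM=31; [18,29) fires=9
i=21 t=32 v=2: → [30,41),[24,35); WM=32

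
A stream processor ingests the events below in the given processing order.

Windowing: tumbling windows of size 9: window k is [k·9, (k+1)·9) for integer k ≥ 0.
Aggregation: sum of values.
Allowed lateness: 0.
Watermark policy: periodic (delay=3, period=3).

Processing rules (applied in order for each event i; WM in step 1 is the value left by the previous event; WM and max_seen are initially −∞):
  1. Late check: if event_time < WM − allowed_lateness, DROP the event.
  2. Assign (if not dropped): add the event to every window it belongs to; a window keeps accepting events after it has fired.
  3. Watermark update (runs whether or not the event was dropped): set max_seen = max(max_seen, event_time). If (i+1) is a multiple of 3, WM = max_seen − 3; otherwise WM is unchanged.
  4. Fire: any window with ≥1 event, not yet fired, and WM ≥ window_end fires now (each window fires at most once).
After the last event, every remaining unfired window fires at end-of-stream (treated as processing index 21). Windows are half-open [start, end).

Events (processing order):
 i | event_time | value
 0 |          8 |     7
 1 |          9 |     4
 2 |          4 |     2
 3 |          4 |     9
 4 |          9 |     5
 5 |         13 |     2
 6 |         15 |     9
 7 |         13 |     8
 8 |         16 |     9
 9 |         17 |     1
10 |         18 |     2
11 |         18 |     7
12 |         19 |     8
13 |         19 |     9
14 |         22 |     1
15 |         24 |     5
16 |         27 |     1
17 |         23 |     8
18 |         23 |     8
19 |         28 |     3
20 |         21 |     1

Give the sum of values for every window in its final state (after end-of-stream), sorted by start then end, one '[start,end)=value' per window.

i=0 t=8 v=7: → [0,9); WM=−∞
i=1 t=9 v=4: → [9,18); WM=−∞
i=2 t=4 v=2: → [0,9); WM=6
i=3 t=4 v=9: DROP (t<6-0); WM=6
i=4 t=9 v=5: → [9,18); WM=6
i=5 t=13 v=2: → [9,18); WM=10; [0,9) fires=9
i=6 t=15 v=9: → [9,18); WM=10
i=7 t=13 v=8: → [9,18); WM=10
i=8 t=16 v=9: → [9,18); WM=13
i=9 t=17 v=1: → [9,18); WM=13
i=10 t=18 v=2: → [18,27); WM=13
i=11 t=18 v=7: → [18,27); WM=15
i=12 t=19 v=8: → [18,27); WM=15
i=13 t=19 v=9: → [18,27); WM=15
i=14 t=22 v=1: → [18,27); WM=19; [9,18) fires=38
i=15 t=24 v=5: → [18,27); WM=19
i=16 t=27 v=1: → [27,36); WM=19
i=17 t=23 v=8: → [18,27); WM=24
i=18 t=23 v=8: DROP (t<24-0); WM=24
i=19 t=28 v=3: → [27,36); WM=24
i=20 t=21 v=1: DROP (t<24-0); WM=25

[0,9)=9 [9,18)=38 [18,27)=40 [27,36)=4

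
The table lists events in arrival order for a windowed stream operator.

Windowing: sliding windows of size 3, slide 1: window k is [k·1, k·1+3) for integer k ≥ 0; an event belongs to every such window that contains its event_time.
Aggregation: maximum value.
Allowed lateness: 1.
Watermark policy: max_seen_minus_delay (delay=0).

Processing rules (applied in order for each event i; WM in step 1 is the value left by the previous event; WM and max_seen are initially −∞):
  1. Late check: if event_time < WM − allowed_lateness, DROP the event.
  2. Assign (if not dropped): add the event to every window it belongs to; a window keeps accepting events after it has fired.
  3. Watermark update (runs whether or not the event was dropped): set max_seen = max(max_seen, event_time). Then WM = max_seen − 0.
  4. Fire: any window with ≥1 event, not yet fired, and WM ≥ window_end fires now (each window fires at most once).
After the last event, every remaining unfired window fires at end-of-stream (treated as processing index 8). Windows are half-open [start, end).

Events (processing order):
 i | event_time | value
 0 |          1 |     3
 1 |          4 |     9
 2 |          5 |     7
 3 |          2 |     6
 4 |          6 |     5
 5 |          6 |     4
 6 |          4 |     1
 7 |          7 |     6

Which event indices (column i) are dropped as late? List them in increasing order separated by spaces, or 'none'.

i=0 t=1 v=3: → [1,4),[0,3); WM=1
i=1 t=4 v=9: → [4,7),[3,6),[2,5); WM=4; [0,3) fires=3 [1,4) fires=3
i=2 t=5 v=7: → [5,8),[4,7),[3,6); WM=5; [2,5) fires=9
i=3 t=2 v=6: DROP (t<5-1); WM=5
i=4 t=6 v=5: → [6,9),[5,8),[4,7); WM=6; [3,6) fires=9
i=5 t=6 v=4: → [6,9),[5,8),[4,7); WM=6
i=6 t=4 v=1: DROP (t<6-1); WM=6
i=7 t=7 v=6: → [7,10),[6,9),[5,8); WM=7; [4,7) fires=9

3 6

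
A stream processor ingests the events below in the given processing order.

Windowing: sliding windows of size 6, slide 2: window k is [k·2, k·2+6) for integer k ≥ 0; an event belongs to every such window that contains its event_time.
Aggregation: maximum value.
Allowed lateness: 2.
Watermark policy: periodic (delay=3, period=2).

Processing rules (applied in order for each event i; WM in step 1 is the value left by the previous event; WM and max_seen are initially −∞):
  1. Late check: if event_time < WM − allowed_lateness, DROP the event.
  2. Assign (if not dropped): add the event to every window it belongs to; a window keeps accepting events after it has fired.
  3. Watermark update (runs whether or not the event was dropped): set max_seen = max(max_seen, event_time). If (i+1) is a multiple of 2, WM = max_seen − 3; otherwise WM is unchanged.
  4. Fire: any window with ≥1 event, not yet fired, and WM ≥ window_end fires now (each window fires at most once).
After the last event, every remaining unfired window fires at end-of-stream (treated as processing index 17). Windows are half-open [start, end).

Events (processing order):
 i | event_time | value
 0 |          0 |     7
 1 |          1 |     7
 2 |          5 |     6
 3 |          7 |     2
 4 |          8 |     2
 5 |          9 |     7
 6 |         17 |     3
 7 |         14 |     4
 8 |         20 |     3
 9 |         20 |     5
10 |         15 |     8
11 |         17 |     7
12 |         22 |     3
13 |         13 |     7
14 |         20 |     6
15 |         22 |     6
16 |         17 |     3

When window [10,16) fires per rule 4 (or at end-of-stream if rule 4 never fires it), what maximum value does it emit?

4

i=0 t=0 v=7: → [0,6); WM=−∞
i=1 t=1 v=7: → [0,6); WM=-2
i=2 t=5 v=6: → [4,10),[2,8),[0,6); WM=-2
i=3 t=7 v=2: → [6,12),[4,10),[2,8); WM=4
i=4 t=8 v=2: → [8,14),[6,12),[4,10); WM=4
i=5 t=9 v=7: → [8,14),[6,12),[4,10); WM=6; [0,6) fires=7
i=6 t=17 v=3: → [16,22),[14,20),[12,18); WM=6
i=7 t=14 v=4: → [14,20),[12,18),[10,16); WM=14; [2,8) fires=6 [4,10) fires=7 [6,12) fires=7 [8,14) fires=7
i=8 t=20 v=3: → [20,26),[18,24),[16,22); WM=14
i=9 t=20 v=5: → [20,26),[18,24),[16,22); WM=17; [10,16) fires=4
i=10 t=15 v=8: → [14,20),[12,18),[10,16); WM=17
i=11 t=17 v=7: → [16,22),[14,20),[12,18); WM=17
i=12 t=22 v=3: → [22,28),[20,26),[18,24); WM=17
i=13 t=13 v=7: DROP (t<17-2); WM=19; [12,18) fires=8
i=14 t=20 v=6: → [20,26),[18,24),[16,22); WM=19
i=15 t=22 v=6: → [22,28),[20,26),[18,24); WM=19
i=16 t=17 v=3: → [16,22),[14,20),[12,18); WM=19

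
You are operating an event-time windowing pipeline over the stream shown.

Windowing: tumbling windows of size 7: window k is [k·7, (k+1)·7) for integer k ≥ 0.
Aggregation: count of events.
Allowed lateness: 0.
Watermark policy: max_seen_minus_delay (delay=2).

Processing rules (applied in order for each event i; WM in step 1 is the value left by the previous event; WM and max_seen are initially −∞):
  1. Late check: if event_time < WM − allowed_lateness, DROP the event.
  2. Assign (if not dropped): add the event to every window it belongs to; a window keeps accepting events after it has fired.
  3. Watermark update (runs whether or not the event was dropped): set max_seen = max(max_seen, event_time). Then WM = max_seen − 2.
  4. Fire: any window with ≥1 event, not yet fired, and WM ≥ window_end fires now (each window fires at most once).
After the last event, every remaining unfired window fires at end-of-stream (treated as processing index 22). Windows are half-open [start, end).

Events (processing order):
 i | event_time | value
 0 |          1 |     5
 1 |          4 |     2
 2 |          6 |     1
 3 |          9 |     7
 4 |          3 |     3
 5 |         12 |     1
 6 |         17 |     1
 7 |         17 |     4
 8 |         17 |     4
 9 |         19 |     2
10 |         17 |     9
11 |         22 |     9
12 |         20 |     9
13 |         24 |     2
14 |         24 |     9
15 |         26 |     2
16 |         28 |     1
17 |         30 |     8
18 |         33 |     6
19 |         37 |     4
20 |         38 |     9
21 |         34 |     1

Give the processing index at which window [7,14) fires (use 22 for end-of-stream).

6

i=0 t=1 v=5: → [0,7); WM=-1
i=1 t=4 v=2: → [0,7); WM=2
i=2 t=6 v=1: → [0,7); WM=4
i=3 t=9 v=7: → [7,14); WM=7; [0,7) fires=3
i=4 t=3 v=3: DROP (t<7-0); WM=7
i=5 t=12 v=1: → [7,14); WM=10
i=6 t=17 v=1: → [14,21); WM=15; [7,14) fires=2
i=7 t=17 v=4: → [14,21); WM=15
i=8 t=17 v=4: → [14,21); WM=15
i=9 t=19 v=2: → [14,21); WM=17
i=10 t=17 v=9: → [14,21); WM=17
i=11 t=22 v=9: → [21,28); WM=20
i=12 t=20 v=9: → [14,21); WM=20
i=13 t=24 v=2: → [21,28); WM=22; [14,21) fires=6
i=14 t=24 v=9: → [21,28); WM=22
i=15 t=26 v=2: → [21,28); WM=24
i=16 t=28 v=1: → [28,35); WM=26
i=17 t=30 v=8: → [28,35); WM=28; [21,28) fires=4
i=18 t=33 v=6: → [28,35); WM=31
i=19 t=37 v=4: → [35,42); WM=35; [28,35) fires=3
i=20 t=38 v=9: → [35,42); WM=36
i=21 t=34 v=1: DROP (t<36-0); WM=36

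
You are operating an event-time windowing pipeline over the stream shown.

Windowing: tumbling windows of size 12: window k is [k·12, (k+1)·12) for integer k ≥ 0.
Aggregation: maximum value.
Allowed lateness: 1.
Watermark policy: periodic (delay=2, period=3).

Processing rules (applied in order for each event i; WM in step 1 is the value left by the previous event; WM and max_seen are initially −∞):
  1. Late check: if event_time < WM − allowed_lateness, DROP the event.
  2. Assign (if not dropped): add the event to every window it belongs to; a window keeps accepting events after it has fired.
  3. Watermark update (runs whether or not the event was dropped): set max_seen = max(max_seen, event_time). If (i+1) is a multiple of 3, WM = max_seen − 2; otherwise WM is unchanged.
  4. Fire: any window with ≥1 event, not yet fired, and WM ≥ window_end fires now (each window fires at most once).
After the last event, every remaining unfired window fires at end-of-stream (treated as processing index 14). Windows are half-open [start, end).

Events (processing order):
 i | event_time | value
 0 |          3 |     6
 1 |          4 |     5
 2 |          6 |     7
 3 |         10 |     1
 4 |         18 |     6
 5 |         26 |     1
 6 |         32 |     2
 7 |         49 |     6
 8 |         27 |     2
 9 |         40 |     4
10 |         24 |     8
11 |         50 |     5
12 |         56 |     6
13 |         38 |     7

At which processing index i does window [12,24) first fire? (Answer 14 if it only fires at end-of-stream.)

5

i=0 t=3 v=6: → [0,12); WM=−∞
i=1 t=4 v=5: → [0,12); WM=−∞
i=2 t=6 v=7: → [0,12); WM=4
i=3 t=10 v=1: → [0,12); WM=4
i=4 t=18 v=6: → [12,24); WM=4
i=5 t=26 v=1: → [24,36); WM=24; [0,12) fires=7 [12,24) fires=6
i=6 t=32 v=2: → [24,36); WM=24
i=7 t=49 v=6: → [48,60); WM=24
i=8 t=27 v=2: → [24,36); WM=47; [24,36) fires=2
i=9 t=40 v=4: DROP (t<47-1); WM=47
i=10 t=24 v=8: DROP (t<47-1); WM=47
i=11 t=50 v=5: → [48,60); WM=48
i=12 t=56 v=6: → [48,60); WM=48
i=13 t=38 v=7: DROP (t<48-1); WM=48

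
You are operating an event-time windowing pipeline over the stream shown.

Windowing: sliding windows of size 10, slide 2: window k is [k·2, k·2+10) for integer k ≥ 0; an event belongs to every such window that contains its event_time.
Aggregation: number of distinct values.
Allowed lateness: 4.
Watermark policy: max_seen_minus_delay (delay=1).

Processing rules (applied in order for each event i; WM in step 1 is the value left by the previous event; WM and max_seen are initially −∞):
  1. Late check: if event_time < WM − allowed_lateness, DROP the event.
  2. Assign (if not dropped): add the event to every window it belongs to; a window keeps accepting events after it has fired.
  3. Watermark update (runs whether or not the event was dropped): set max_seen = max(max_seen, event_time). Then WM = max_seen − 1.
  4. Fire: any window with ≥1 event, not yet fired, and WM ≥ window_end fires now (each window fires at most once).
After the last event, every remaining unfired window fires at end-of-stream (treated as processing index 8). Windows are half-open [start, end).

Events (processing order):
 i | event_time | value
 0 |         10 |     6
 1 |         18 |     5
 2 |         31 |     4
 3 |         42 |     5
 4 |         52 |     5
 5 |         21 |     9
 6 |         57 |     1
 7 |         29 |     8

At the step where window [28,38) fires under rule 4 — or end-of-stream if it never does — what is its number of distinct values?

i=0 t=10 v=6: → [10,20),[8,18),[6,16),[4,14),[2,12); WM=9
i=1 t=18 v=5: → [18,28),[16,26),[14,24),[12,22),[10,20); WM=17; [2,12) fires=1 [4,14) fires=1 [6,16) fires=1
i=2 t=31 v=4: → [30,40),[28,38),[26,36),[24,34),[22,32); WM=30; [8,18) fires=1 [10,20) fires=2 [12,22) fires=1 [14,24) fires=1 [16,26) fires=1 [18,28) fires=1
i=3 t=42 v=5: → [42,52),[40,50),[38,48),[36,46),[34,44); WM=41; [22,32) fires=1 [24,34) fires=1 [26,36) fires=1 [28,38) fires=1 [30,40) fires=1
i=4 t=52 v=5: → [52,62),[50,60),[48,58),[46,56),[44,54); WM=51; [34,44) fires=1 [36,46) fires=1 [38,48) fires=1 [40,50) fires=1
i=5 t=21 v=9: DROP (t<51-4); WM=51
i=6 t=57 v=1: → [56,66),[54,64),[52,62),[50,60),[48,58); WM=56; [42,52) fires=1 [44,54) fires=1 [46,56) fires=1
i=7 t=29 v=8: DROP (t<56-4); WM=56

1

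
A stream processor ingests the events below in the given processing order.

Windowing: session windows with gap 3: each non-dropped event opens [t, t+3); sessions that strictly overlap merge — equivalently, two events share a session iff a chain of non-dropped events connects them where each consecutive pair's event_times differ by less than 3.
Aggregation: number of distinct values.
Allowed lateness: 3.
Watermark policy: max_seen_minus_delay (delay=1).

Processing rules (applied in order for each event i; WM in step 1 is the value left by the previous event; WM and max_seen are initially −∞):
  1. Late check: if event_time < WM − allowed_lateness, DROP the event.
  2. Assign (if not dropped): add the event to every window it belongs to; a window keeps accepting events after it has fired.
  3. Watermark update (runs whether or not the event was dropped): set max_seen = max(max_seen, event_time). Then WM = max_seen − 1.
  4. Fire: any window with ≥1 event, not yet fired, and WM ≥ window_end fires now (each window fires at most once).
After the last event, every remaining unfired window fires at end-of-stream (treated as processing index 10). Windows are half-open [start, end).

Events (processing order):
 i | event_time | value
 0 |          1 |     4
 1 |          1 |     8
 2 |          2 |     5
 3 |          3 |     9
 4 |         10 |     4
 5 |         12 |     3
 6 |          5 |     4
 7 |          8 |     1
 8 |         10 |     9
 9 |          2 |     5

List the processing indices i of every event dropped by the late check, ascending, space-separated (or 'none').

6 9

i=0 t=1 v=4: → [1,4); WM=0
i=1 t=1 v=8: → [1,4); WM=0
i=2 t=2 v=5: → [1,5); WM=1
i=3 t=3 v=9: → [1,6); WM=2
i=4 t=10 v=4: → [10,13); WM=9
i=5 t=12 v=3: → [10,15); WM=11
i=6 t=5 v=4: DROP (t<11-3); WM=11
i=7 t=8 v=1: → [8,15); WM=11
i=8 t=10 v=9: → [8,15); WM=11
i=9 t=2 v=5: DROP (t<11-3); WM=11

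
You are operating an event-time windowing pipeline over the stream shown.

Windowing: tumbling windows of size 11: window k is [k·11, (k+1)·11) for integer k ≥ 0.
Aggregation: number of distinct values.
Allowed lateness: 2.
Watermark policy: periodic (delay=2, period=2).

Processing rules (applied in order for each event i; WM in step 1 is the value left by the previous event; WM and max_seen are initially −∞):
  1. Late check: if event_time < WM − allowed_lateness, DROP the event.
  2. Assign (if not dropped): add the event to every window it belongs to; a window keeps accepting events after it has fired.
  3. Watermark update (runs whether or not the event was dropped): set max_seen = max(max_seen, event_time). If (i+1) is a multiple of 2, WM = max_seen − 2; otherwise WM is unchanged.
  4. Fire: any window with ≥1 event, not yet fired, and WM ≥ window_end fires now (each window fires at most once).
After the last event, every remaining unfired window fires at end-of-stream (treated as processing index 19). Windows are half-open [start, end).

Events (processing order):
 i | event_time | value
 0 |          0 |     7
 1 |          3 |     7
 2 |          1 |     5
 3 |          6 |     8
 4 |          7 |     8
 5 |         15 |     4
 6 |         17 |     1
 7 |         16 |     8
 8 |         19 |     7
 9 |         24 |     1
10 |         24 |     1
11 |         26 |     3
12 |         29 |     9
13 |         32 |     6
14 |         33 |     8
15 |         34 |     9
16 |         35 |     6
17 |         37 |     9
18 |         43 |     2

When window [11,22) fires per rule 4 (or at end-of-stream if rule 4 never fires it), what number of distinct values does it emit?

4

i=0 t=0 v=7: → [0,11); WM=−∞
i=1 t=3 v=7: → [0,11); WM=1
i=2 t=1 v=5: → [0,11); WM=1
i=3 t=6 v=8: → [0,11); WM=4
i=4 t=7 v=8: → [0,11); WM=4
i=5 t=15 v=4: → [11,22); WM=13; [0,11) fires=3
i=6 t=17 v=1: → [11,22); WM=13
i=7 t=16 v=8: → [11,22); WM=15
i=8 t=19 v=7: → [11,22); WM=15
i=9 t=24 v=1: → [22,33); WM=22; [11,22) fires=4
i=10 t=24 v=1: → [22,33); WM=22
i=11 t=26 v=3: → [22,33); WM=24
i=12 t=29 v=9: → [22,33); WM=24
i=13 t=32 v=6: → [22,33); WM=30
i=14 t=33 v=8: → [33,44); WM=30
i=15 t=34 v=9: → [33,44); WM=32
i=16 t=35 v=6: → [33,44); WM=32
i=17 t=37 v=9: → [33,44); WM=35; [22,33) fires=4
i=18 t=43 v=2: → [33,44); WM=35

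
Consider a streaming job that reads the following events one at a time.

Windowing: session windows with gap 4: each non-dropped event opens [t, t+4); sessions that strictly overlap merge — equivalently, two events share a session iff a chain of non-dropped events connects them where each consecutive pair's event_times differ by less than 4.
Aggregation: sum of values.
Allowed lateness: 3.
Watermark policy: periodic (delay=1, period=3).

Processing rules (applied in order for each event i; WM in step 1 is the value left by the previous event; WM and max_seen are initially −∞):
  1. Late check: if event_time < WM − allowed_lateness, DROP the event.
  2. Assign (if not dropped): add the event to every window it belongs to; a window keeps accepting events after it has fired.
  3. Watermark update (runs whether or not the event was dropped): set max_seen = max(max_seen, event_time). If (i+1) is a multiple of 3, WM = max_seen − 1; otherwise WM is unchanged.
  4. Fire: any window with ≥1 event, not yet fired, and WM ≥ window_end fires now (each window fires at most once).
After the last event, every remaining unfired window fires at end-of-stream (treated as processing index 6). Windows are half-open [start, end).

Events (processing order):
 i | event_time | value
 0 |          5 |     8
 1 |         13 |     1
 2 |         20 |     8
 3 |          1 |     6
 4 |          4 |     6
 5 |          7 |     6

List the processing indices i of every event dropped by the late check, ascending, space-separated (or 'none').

3 4 5

i=0 t=5 v=8: → [5,9); WM=−∞
i=1 t=13 v=1: → [13,17); WM=−∞
i=2 t=20 v=8: → [20,24); WM=19
i=3 t=1 v=6: DROP (t<19-3); WM=19
i=4 t=4 v=6: DROP (t<19-3); WM=19
i=5 t=7 v=6: DROP (t<19-3); WM=19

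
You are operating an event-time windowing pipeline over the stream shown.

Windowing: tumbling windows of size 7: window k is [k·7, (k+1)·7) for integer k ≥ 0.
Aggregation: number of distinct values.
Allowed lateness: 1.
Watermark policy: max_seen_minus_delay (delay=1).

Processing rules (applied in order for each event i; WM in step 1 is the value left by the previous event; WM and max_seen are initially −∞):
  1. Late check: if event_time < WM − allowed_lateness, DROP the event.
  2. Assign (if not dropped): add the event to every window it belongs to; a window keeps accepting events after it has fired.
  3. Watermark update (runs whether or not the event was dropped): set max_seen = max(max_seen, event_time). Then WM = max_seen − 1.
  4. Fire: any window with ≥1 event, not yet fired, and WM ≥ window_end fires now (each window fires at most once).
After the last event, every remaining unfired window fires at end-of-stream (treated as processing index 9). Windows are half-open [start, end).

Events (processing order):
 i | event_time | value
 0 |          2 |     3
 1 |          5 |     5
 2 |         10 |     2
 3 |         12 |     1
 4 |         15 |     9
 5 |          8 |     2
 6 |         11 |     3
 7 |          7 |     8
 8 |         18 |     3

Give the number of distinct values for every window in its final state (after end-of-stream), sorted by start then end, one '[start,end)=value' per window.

i=0 t=2 v=3: → [0,7); WM=1
i=1 t=5 v=5: → [0,7); WM=4
i=2 t=10 v=2: → [7,14); WM=9; [0,7) fires=2
i=3 t=12 v=1: → [7,14); WM=11
i=4 t=15 v=9: → [14,21); WM=14; [7,14) fires=2
i=5 t=8 v=2: DROP (t<14-1); WM=14
i=6 t=11 v=3: DROP (t<14-1); WM=14
i=7 t=7 v=8: DROP (t<14-1); WM=14
i=8 t=18 v=3: → [14,21); WM=17

[0,7)=2 [7,14)=2 [14,21)=2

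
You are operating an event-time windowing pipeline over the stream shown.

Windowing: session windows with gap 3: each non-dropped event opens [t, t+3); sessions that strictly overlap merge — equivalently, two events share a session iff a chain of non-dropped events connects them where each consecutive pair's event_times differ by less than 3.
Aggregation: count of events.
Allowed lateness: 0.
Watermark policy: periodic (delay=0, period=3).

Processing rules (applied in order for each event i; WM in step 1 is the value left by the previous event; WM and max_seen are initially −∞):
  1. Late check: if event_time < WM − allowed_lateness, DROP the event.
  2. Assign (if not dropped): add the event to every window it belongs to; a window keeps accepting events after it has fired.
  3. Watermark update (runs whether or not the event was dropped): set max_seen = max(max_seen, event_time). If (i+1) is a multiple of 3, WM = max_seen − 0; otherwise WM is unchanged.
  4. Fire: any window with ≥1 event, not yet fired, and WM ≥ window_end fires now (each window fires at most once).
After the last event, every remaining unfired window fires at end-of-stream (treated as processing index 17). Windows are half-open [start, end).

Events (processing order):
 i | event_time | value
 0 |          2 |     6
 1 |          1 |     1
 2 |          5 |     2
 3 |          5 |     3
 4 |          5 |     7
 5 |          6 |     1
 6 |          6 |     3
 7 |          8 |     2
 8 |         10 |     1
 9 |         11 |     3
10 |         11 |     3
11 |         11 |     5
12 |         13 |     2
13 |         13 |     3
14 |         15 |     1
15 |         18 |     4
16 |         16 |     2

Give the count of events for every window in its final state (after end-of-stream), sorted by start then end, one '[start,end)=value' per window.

i=0 t=2 v=6: → [2,5); WM=−∞
i=1 t=1 v=1: → [1,5); WM=−∞
i=2 t=5 v=2: → [5,8); WM=5
i=3 t=5 v=3: → [5,8); WM=5
i=4 t=5 v=7: → [5,8); WM=5
i=5 t=6 v=1: → [5,9); WM=6
i=6 t=6 v=3: → [5,9); WM=6
i=7 t=8 v=2: → [5,11); WM=6
i=8 t=10 v=1: → [5,13); WM=10
i=9 t=11 v=3: → [5,14); WM=10
i=10 t=11 v=3: → [5,14); WM=10
i=11 t=11 v=5: → [5,14); WM=11
i=12 t=13 v=2: → [5,16); WM=11
i=13 t=13 v=3: → [5,16); WM=11
i=14 t=15 v=1: → [5,18); WM=15
i=15 t=18 v=4: → [18,21); WM=15
i=16 t=16 v=2: → [5,21); WM=15

[1,5)=2 [5,21)=15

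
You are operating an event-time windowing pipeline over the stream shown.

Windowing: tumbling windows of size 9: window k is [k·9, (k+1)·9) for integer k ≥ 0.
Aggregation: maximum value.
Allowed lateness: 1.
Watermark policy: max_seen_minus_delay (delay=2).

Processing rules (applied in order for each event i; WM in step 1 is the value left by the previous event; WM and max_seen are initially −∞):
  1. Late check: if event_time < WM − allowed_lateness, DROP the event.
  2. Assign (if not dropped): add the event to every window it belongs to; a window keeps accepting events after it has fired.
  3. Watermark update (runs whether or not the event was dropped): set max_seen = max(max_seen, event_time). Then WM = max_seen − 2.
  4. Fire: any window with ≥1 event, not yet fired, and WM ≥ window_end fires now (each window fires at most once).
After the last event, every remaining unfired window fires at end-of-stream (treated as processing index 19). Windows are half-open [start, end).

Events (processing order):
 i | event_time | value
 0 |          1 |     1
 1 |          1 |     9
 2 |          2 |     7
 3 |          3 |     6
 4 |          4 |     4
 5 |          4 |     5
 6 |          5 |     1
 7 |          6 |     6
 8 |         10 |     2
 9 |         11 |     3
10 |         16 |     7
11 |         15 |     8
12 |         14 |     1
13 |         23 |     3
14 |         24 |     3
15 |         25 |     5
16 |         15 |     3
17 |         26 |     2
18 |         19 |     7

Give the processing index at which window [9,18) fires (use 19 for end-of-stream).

i=0 t=1 v=1: → [0,9); WM=-1
i=1 t=1 v=9: → [0,9); WM=-1
i=2 t=2 v=7: → [0,9); WM=0
i=3 t=3 v=6: → [0,9); WM=1
i=4 t=4 v=4: → [0,9); WM=2
i=5 t=4 v=5: → [0,9); WM=2
i=6 t=5 v=1: → [0,9); WM=3
i=7 t=6 v=6: → [0,9); WM=4
i=8 t=10 v=2: → [9,18); WM=8
i=9 t=11 v=3: → [9,18); WM=9; [0,9) fires=9
i=10 t=16 v=7: → [9,18); WM=14
i=11 t=15 v=8: → [9,18); WM=14
i=12 t=14 v=1: → [9,18); WM=14
i=13 t=23 v=3: → [18,27); WM=21; [9,18) fires=8
i=14 t=24 v=3: → [18,27); WM=22
i=15 t=25 v=5: → [18,27); WM=23
i=16 t=15 v=3: DROP (t<23-1); WM=23
i=17 t=26 v=2: → [18,27); WM=24
i=18 t=19 v=7: DROP (t<24-1); WM=24

13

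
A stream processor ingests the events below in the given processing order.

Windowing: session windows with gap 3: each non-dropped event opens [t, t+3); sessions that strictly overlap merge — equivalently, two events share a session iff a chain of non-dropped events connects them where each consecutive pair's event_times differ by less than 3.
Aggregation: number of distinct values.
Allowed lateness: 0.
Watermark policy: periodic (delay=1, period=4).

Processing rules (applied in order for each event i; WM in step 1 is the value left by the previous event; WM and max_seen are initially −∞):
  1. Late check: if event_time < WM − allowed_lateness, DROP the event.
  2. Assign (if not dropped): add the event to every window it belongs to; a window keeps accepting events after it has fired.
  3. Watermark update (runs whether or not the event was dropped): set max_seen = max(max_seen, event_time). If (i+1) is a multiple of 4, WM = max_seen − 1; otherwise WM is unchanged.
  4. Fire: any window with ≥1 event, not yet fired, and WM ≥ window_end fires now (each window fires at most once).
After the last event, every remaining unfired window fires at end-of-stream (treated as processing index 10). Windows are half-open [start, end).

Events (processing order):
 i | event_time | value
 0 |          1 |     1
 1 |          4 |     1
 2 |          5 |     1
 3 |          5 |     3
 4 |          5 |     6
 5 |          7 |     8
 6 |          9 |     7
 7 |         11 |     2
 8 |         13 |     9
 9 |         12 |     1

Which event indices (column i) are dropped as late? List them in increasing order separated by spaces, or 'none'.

i=0 t=1 v=1: → [1,4); WM=−∞
i=1 t=4 v=1: → [4,7); WM=−∞
i=2 t=5 v=1: → [4,8); WM=−∞
i=3 t=5 v=3: → [4,8); WM=4
i=4 t=5 v=6: → [4,8); WM=4
i=5 t=7 v=8: → [4,10); WM=4
i=6 t=9 v=7: → [4,12); WM=4
i=7 t=11 v=2: → [4,14); WM=10
i=8 t=13 v=9: → [4,16); WM=10
i=9 t=12 v=1: → [4,16); WM=10

none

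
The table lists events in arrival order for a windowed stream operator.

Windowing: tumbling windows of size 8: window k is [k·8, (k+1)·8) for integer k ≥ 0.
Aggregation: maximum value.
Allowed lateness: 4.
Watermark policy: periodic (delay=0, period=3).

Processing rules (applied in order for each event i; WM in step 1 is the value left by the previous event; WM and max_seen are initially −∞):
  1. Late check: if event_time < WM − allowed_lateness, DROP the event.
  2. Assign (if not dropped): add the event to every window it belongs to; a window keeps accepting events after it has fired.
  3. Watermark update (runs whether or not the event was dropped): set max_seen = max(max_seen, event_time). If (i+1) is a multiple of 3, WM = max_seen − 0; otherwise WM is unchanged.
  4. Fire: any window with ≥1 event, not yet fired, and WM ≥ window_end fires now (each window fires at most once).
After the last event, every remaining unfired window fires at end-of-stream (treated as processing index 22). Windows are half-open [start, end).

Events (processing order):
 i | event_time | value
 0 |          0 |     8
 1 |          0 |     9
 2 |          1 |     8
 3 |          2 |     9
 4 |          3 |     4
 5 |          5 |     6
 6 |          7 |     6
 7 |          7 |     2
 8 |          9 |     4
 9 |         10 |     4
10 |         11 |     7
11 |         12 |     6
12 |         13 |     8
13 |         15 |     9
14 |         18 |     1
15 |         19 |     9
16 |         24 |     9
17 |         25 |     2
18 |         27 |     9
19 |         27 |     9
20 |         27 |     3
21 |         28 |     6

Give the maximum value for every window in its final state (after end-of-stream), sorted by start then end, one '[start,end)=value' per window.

i=0 t=0 v=8: → [0,8); WM=−∞
i=1 t=0 v=9: → [0,8); WM=−∞
i=2 t=1 v=8: → [0,8); WM=1
i=3 t=2 v=9: → [0,8); WM=1
i=4 t=3 v=4: → [0,8); WM=1
i=5 t=5 v=6: → [0,8); WM=5
i=6 t=7 v=6: → [0,8); WM=5
i=7 t=7 v=2: → [0,8); WM=5
i=8 t=9 v=4: → [8,16); WM=9; [0,8) fires=9
i=9 t=10 v=4: → [8,16); WM=9
i=10 t=11 v=7: → [8,16); WM=9
i=11 t=12 v=6: → [8,16); WM=12
i=12 t=13 v=8: → [8,16); WM=12
i=13 t=15 v=9: → [8,16); WM=12
i=14 t=18 v=1: → [16,24); WM=18; [8,16) fires=9
i=15 t=19 v=9: → [16,24); WM=18
i=16 t=24 v=9: → [24,32); WM=18
i=17 t=25 v=2: → [24,32); WM=25; [16,24) fires=9
i=18 t=27 v=9: → [24,32); WM=25
i=19 t=27 v=9: → [24,32); WM=25
i=20 t=27 v=3: → [24,32); WM=27
i=21 t=28 v=6: → [24,32); WM=27

[0,8)=9 [8,16)=9 [16,24)=9 [24,32)=9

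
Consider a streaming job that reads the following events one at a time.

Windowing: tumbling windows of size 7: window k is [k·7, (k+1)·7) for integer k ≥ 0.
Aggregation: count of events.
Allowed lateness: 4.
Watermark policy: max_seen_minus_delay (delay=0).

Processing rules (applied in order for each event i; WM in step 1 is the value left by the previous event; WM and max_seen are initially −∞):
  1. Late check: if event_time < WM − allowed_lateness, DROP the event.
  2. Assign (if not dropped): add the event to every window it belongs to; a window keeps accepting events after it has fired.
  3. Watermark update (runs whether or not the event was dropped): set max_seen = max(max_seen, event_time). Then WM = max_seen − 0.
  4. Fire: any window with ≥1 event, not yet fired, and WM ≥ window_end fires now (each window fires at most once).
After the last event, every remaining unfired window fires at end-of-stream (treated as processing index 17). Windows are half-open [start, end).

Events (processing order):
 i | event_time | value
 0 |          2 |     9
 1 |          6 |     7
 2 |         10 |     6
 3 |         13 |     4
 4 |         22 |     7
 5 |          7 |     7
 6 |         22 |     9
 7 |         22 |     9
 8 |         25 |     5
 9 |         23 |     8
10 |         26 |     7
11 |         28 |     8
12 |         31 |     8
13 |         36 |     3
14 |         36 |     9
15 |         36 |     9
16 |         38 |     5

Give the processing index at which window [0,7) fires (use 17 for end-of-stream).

i=0 t=2 v=9: → [0,7); WM=2
i=1 t=6 v=7: → [0,7); WM=6
i=2 t=10 v=6: → [7,14); WM=10; [0,7) fires=2
i=3 t=13 v=4: → [7,14); WM=13
i=4 t=22 v=7: → [21,28); WM=22; [7,14) fires=2
i=5 t=7 v=7: DROP (t<22-4); WM=22
i=6 t=22 v=9: → [21,28); WM=22
i=7 t=22 v=9: → [21,28); WM=22
i=8 t=25 v=5: → [21,28); WM=25
i=9 t=23 v=8: → [21,28); WM=25
i=10 t=26 v=7: → [21,28); WM=26
i=11 t=28 v=8: → [28,35); WM=28; [21,28) fires=6
i=12 t=31 v=8: → [28,35); WM=31
i=13 t=36 v=3: → [35,42); WM=36; [28,35) fires=2
i=14 t=36 v=9: → [35,42); WM=36
i=15 t=36 v=9: → [35,42); WM=36
i=16 t=38 v=5: → [35,42); WM=38

2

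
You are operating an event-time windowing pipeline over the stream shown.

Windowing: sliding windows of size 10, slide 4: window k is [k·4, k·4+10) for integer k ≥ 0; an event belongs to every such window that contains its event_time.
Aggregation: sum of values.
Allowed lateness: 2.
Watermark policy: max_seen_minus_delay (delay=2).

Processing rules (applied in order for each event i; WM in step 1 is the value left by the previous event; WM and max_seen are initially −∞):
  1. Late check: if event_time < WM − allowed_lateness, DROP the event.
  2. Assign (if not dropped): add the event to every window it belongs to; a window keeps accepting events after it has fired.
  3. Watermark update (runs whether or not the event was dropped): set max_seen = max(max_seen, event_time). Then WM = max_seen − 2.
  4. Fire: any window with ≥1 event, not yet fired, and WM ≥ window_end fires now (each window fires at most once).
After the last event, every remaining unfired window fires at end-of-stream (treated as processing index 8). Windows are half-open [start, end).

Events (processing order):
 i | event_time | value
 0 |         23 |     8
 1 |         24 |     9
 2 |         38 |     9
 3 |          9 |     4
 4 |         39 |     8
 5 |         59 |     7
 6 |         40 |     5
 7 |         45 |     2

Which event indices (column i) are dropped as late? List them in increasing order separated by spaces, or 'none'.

3 6 7

i=0 t=23 v=8: → [20,30),[16,26); WM=21
i=1 t=24 v=9: → [24,34),[20,30),[16,26); WM=22
i=2 t=38 v=9: → [36,46),[32,42); WM=36; [16,26) fires=17 [20,30) fires=17 [24,34) fires=9
i=3 t=9 v=4: DROP (t<36-2); WM=36
i=4 t=39 v=8: → [36,46),[32,42); WM=37
i=5 t=59 v=7: → [56,66),[52,62); WM=57; [32,42) fires=17 [36,46) fires=17
i=6 t=40 v=5: DROP (t<57-2); WM=57
i=7 t=45 v=2: DROP (t<57-2); WM=57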